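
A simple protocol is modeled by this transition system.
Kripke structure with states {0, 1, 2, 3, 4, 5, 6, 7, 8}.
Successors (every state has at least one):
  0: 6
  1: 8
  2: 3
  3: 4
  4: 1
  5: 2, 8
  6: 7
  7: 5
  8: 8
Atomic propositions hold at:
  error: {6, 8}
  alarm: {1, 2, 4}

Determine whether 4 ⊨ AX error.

No

Sat(AX error) = {s : every successor in {6, 8}} = {0, 1, 8}
4 ∉ Sat(AX error) = {0, 1, 8}, so the formula does not hold at 4.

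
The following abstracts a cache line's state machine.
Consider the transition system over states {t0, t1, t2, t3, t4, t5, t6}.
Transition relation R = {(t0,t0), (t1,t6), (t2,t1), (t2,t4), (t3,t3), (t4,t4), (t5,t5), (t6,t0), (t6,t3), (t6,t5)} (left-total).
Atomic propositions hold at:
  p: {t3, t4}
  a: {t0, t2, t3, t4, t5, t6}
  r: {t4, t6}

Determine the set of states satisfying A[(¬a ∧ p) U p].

{t3, t4}

Sat(¬a) = {t1}
Sat(¬a ∧ p) = ∅
A[(¬a ∧ p) U p]: least fixpoint, start Z0 = Sat(p) = {t3, t4}, add states in Sat(¬a ∧ p) with every successor in Z. Already a fixed point.
Sat(A[(¬a ∧ p) U p]) = {t3, t4}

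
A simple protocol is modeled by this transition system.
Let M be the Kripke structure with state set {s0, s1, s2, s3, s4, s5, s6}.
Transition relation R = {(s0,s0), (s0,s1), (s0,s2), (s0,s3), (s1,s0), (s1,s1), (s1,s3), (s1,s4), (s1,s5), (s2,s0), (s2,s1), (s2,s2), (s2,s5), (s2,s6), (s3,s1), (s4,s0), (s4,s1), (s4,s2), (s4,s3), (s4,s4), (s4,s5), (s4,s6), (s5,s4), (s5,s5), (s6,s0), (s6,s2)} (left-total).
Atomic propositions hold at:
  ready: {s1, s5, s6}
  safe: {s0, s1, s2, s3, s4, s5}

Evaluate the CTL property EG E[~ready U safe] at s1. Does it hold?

Sat(~ready) = {s0, s2, s3, s4}
E[~ready U safe]: least fixpoint, start Z0 = Sat(safe) = {s0, s1, s2, s3, s4, s5}, add states in Sat(~ready) with some successor in Z. Already a fixed point.
Sat(E[~ready U safe]) = {s0, s1, s2, s3, s4, s5}
EG E[~ready U safe]: greatest fixpoint, start Z0 = {s0, s1, s2, s3, s4, s5}, keep only states in Sat with some successor in Z. Already a fixed point.
Sat(EG E[~ready U safe]) = {s0, s1, s2, s3, s4, s5}
s1 ∈ Sat(EG E[~ready U safe]) = {s0, s1, s2, s3, s4, s5}, so the formula holds at s1.

Yes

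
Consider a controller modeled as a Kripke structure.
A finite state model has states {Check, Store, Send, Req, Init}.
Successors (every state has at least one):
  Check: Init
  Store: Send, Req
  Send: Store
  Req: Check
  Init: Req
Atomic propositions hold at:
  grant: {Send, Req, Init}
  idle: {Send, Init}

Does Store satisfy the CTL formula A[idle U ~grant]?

Yes

Sat(~grant) = {Check, Store}
A[idle U ~grant]: least fixpoint, start Z0 = Sat(~grant) = {Check, Store}, add states in Sat(idle) with every successor in Z. Z1 = {Check, Store, Send}; fixed.
Sat(A[idle U ~grant]) = {Check, Store, Send}
Store ∈ Sat(A[idle U ~grant]) = {Check, Store, Send}, so the formula holds at Store.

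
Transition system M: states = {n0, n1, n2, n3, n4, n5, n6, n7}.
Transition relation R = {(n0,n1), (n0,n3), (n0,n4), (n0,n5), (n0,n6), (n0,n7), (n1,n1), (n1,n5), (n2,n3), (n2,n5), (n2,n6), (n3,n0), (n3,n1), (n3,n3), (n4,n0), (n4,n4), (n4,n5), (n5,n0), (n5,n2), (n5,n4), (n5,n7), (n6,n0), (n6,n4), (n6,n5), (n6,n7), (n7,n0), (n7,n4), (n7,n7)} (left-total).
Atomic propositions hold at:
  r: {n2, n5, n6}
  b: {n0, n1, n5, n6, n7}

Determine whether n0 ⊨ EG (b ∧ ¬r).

Sat(¬r) = {n0, n1, n3, n4, n7}
Sat(b ∧ ¬r) = {n0, n1, n7}
EG (b ∧ ¬r): greatest fixpoint, start Z0 = {n0, n1, n7}, keep only states in Sat with some successor in Z. Already a fixed point.
Sat(EG (b ∧ ¬r)) = {n0, n1, n7}
n0 ∈ Sat(EG (b ∧ ¬r)) = {n0, n1, n7}, so the formula holds at n0.

Yes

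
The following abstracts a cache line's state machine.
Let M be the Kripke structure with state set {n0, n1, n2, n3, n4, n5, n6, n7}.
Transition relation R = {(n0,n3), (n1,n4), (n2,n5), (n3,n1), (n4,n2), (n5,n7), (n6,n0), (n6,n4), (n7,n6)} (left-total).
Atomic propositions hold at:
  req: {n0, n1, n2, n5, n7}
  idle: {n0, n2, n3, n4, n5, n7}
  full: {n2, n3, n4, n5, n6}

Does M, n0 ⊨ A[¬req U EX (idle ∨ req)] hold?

Sat(¬req) = {n3, n4, n6}
Sat(idle ∨ req) = {n0, n1, n2, n3, n4, n5, n7}
Sat(EX (idle ∨ req)) = {s : some successor in {n0, n1, n2, n3, n4, n5, n7}} = {n0, n1, n2, n3, n4, n5, n6}
A[¬req U EX (idle ∨ req)]: least fixpoint, start Z0 = Sat(EX (idle ∨ req)) = {n0, n1, n2, n3, n4, n5, n6}, add states in Sat(¬req) with every successor in Z. Already a fixed point.
Sat(A[¬req U EX (idle ∨ req)]) = {n0, n1, n2, n3, n4, n5, n6}
n0 ∈ Sat(A[¬req U EX (idle ∨ req)]) = {n0, n1, n2, n3, n4, n5, n6}, so the formula holds at n0.

Yes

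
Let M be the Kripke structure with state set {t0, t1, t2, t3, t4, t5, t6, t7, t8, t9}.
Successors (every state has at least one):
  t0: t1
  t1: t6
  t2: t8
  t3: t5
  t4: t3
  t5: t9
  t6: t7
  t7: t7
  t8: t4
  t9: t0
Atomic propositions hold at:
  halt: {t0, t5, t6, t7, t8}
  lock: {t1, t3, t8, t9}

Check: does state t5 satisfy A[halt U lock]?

Yes

A[halt U lock]: least fixpoint, start Z0 = Sat(lock) = {t1, t3, t8, t9}, add states in Sat(halt) with every successor in Z. Z1 = {t0, t1, t3, t5, t8, t9}; fixed.
Sat(A[halt U lock]) = {t0, t1, t3, t5, t8, t9}
t5 ∈ Sat(A[halt U lock]) = {t0, t1, t3, t5, t8, t9}, so the formula holds at t5.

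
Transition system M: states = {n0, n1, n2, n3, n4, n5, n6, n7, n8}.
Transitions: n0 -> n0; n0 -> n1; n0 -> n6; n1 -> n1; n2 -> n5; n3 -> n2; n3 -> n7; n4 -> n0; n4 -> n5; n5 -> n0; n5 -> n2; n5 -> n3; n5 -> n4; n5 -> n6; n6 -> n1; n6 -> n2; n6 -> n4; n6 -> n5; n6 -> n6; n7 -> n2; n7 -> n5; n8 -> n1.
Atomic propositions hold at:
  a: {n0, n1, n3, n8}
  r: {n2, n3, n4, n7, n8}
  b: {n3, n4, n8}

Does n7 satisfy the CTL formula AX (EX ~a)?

Yes

Sat(~a) = {n2, n4, n5, n6, n7}
Sat(EX ~a) = {s : some successor in {n2, n4, n5, n6, n7}} = {n0, n2, n3, n4, n5, n6, n7}
Sat(AX (EX ~a)) = {s : every successor in {n0, n2, n3, n4, n5, n6, n7}} = {n2, n3, n4, n5, n7}
n7 ∈ Sat(AX (EX ~a)) = {n2, n3, n4, n5, n7}, so the formula holds at n7.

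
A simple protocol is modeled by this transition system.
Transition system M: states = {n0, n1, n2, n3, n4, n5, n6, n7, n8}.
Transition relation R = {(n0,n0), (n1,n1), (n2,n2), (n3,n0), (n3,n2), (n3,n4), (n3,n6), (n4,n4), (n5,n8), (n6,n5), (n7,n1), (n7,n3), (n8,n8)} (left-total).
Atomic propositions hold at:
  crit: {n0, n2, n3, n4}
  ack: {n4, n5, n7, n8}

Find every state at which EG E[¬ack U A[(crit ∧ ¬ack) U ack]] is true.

{n3, n4, n5, n6, n7, n8}

Sat(¬ack) = {n0, n1, n2, n3, n6}
Sat(crit ∧ ¬ack) = {n0, n2, n3}
A[(crit ∧ ¬ack) U ack]: least fixpoint, start Z0 = Sat(ack) = {n4, n5, n7, n8}, add states in Sat(crit ∧ ¬ack) with every successor in Z. Already a fixed point.
Sat(A[(crit ∧ ¬ack) U ack]) = {n4, n5, n7, n8}
E[¬ack U A[(crit ∧ ¬ack) U ack]]: least fixpoint, start Z0 = Sat(A[(crit ∧ ¬ack) U ack]) = {n4, n5, n7, n8}, add states in Sat(¬ack) with some successor in Z. Z1 = {n3, n4, n5, n6, n7, n8}; fixed.
Sat(E[¬ack U A[(crit ∧ ¬ack) U ack]]) = {n3, n4, n5, n6, n7, n8}
EG E[¬ack U A[(crit ∧ ¬ack) U ack]]: greatest fixpoint, start Z0 = {n3, n4, n5, n6, n7, n8}, keep only states in Sat with some successor in Z. Already a fixed point.
Sat(EG E[¬ack U A[(crit ∧ ¬ack) U ack]]) = {n3, n4, n5, n6, n7, n8}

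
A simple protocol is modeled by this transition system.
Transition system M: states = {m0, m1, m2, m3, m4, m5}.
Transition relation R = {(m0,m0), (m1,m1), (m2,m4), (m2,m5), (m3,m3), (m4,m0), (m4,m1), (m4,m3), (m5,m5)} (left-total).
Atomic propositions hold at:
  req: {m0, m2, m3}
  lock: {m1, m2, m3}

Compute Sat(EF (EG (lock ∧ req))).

Sat(lock ∧ req) = {m2, m3}
EG (lock ∧ req): greatest fixpoint, start Z0 = {m2, m3}, keep only states in Sat with some successor in Z. Z1 = {m3}; fixed.
Sat(EG (lock ∧ req)) = {m3}
EF (EG (lock ∧ req)): least fixpoint, start Z0 = {m3}, add states with some successor in Z. Z1 = {m3, m4}; Z2 = {m2, m3, m4}; fixed.
Sat(EF (EG (lock ∧ req))) = {m2, m3, m4}

{m2, m3, m4}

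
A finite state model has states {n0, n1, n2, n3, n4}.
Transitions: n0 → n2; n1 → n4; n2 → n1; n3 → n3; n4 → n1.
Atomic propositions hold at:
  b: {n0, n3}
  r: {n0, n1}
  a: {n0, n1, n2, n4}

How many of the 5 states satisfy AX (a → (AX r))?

3

Sat(AX r) = {s : every successor in {n0, n1}} = {n2, n4}
Sat(a → (AX r)) = {n2, n3, n4}
Sat(AX (a → (AX r))) = {s : every successor in {n2, n3, n4}} = {n0, n1, n3}
|Sat(AX (a → (AX r)))| = |{n0, n1, n3}| = 3.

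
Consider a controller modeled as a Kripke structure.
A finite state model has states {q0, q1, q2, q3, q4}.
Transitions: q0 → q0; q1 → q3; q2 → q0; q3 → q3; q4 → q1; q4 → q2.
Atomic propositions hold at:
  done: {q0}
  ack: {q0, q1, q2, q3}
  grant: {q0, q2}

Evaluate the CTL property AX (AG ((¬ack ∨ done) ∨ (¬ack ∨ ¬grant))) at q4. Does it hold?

No

Sat(¬ack) = {q4}
Sat(¬ack ∨ done) = {q0, q4}
Sat(¬grant) = {q1, q3, q4}
Sat(¬ack ∨ ¬grant) = {q1, q3, q4}
Sat((¬ack ∨ done) ∨ (¬ack ∨ ¬grant)) = {q0, q1, q3, q4}
AG ((¬ack ∨ done) ∨ (¬ack ∨ ¬grant)): greatest fixpoint, start Z0 = {q0, q1, q3, q4}, keep only states in Sat with every successor in Z. Z1 = {q0, q1, q3}; fixed.
Sat(AG ((¬ack ∨ done) ∨ (¬ack ∨ ¬grant))) = {q0, q1, q3}
Sat(AX (AG ((¬ack ∨ done) ∨ (¬ack ∨ ¬grant)))) = {s : every successor in {q0, q1, q3}} = {q0, q1, q2, q3}
q4 ∉ Sat(AX (AG ((¬ack ∨ done) ∨ (¬ack ∨ ¬grant)))) = {q0, q1, q2, q3}, so the formula does not hold at q4.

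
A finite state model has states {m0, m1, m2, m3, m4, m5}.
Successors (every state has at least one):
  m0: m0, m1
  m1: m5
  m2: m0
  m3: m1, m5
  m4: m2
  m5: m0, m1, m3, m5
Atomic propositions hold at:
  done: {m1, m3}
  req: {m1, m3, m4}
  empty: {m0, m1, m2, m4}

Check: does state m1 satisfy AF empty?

Yes

AF empty: least fixpoint, start Z0 = {m0, m1, m2, m4}, add states with every successor in Z. Already a fixed point.
Sat(AF empty) = {m0, m1, m2, m4}
m1 ∈ Sat(AF empty) = {m0, m1, m2, m4}, so the formula holds at m1.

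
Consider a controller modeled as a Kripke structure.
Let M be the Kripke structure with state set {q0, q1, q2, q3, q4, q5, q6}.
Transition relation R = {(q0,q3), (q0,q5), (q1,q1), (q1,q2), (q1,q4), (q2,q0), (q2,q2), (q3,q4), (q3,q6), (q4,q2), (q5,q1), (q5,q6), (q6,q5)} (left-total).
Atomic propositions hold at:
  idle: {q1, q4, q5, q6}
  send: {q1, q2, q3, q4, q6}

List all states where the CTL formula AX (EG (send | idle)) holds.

Sat(send | idle) = {q1, q2, q3, q4, q5, q6}
EG (send | idle): greatest fixpoint, start Z0 = {q1, q2, q3, q4, q5, q6}, keep only states in Sat with some successor in Z. Already a fixed point.
Sat(EG (send | idle)) = {q1, q2, q3, q4, q5, q6}
Sat(AX (EG (send | idle))) = {s : every successor in {q1, q2, q3, q4, q5, q6}} = {q0, q1, q3, q4, q5, q6}

{q0, q1, q3, q4, q5, q6}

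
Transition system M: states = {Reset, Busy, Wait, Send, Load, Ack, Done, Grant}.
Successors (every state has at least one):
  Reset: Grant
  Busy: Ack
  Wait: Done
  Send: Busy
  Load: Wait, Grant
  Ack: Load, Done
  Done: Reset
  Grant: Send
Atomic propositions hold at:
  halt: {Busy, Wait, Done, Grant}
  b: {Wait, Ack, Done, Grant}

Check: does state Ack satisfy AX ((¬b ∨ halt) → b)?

Sat(¬b) = {Reset, Busy, Send, Load}
Sat(¬b ∨ halt) = {Reset, Busy, Wait, Send, Load, Done, Grant}
Sat((¬b ∨ halt) → b) = {Wait, Ack, Done, Grant}
Sat(AX ((¬b ∨ halt) → b)) = {s : every successor in {Wait, Ack, Done, Grant}} = {Reset, Busy, Wait, Load}
Ack ∉ Sat(AX ((¬b ∨ halt) → b)) = {Reset, Busy, Wait, Load}, so the formula does not hold at Ack.

No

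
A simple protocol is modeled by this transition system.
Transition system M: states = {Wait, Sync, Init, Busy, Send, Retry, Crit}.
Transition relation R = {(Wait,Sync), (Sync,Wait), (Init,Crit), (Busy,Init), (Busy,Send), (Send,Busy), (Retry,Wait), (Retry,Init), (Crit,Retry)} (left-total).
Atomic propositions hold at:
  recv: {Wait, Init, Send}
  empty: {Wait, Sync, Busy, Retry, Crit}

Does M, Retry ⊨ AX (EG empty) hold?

EG empty: greatest fixpoint, start Z0 = {Wait, Sync, Busy, Retry, Crit}, keep only states in Sat with some successor in Z. Z1 = {Wait, Sync, Retry, Crit}; fixed.
Sat(EG empty) = {Wait, Sync, Retry, Crit}
Sat(AX (EG empty)) = {s : every successor in {Wait, Sync, Retry, Crit}} = {Wait, Sync, Init, Crit}
Retry ∉ Sat(AX (EG empty)) = {Wait, Sync, Init, Crit}, so the formula does not hold at Retry.

No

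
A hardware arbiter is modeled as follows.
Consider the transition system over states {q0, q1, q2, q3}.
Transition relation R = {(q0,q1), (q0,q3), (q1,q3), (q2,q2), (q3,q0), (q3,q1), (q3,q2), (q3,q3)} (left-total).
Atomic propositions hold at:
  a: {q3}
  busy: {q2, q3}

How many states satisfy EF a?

EF a: least fixpoint, start Z0 = {q3}, add states with some successor in Z. Z1 = {q0, q1, q3}; fixed.
Sat(EF a) = {q0, q1, q3}
|Sat(EF a)| = |{q0, q1, q3}| = 3.

3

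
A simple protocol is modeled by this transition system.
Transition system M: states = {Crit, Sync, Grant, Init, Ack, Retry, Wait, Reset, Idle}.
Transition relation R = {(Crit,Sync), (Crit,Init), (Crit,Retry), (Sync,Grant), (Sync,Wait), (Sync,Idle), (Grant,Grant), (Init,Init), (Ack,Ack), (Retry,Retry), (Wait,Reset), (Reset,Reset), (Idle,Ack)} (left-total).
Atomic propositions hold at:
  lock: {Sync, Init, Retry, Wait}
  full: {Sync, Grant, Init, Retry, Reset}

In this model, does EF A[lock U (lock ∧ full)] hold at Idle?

Sat(lock ∧ full) = {Sync, Init, Retry}
A[lock U (lock ∧ full)]: least fixpoint, start Z0 = Sat((lock ∧ full)) = {Sync, Init, Retry}, add states in Sat(lock) with every successor in Z. Already a fixed point.
Sat(A[lock U (lock ∧ full)]) = {Sync, Init, Retry}
EF A[lock U (lock ∧ full)]: least fixpoint, start Z0 = {Sync, Init, Retry}, add states with some successor in Z. Z1 = {Crit, Sync, Init, Retry}; fixed.
Sat(EF A[lock U (lock ∧ full)]) = {Crit, Sync, Init, Retry}
Idle ∉ Sat(EF A[lock U (lock ∧ full)]) = {Crit, Sync, Init, Retry}, so the formula does not hold at Idle.

No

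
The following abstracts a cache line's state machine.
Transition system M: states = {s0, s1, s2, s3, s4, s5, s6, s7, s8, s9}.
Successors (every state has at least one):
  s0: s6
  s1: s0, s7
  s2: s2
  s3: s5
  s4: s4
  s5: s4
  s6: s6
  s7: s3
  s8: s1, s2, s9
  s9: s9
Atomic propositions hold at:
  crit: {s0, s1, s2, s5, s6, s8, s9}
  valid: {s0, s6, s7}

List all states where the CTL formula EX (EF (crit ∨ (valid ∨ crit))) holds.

{s0, s1, s2, s3, s6, s7, s8, s9}

Sat(valid ∨ crit) = {s0, s1, s2, s5, s6, s7, s8, s9}
Sat(crit ∨ (valid ∨ crit)) = {s0, s1, s2, s5, s6, s7, s8, s9}
EF (crit ∨ (valid ∨ crit)): least fixpoint, start Z0 = {s0, s1, s2, s5, s6, s7, s8, s9}, add states with some successor in Z. Z1 = {s0, s1, s2, s3, s5, s6, s7, s8, s9}; fixed.
Sat(EF (crit ∨ (valid ∨ crit))) = {s0, s1, s2, s3, s5, s6, s7, s8, s9}
Sat(EX (EF (crit ∨ (valid ∨ crit)))) = {s : some successor in {s0, s1, s2, s3, s5, s6, s7, s8, s9}} = {s0, s1, s2, s3, s6, s7, s8, s9}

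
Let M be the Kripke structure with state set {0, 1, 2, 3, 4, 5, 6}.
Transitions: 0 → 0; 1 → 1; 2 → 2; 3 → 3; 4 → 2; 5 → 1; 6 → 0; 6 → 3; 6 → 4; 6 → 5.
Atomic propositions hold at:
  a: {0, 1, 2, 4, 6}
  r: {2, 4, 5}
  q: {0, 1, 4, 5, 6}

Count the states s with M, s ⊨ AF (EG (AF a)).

6

AF a: least fixpoint, start Z0 = {0, 1, 2, 4, 6}, add states with every successor in Z. Z1 = {0, 1, 2, 4, 5, 6}; fixed.
Sat(AF a) = {0, 1, 2, 4, 5, 6}
EG (AF a): greatest fixpoint, start Z0 = {0, 1, 2, 4, 5, 6}, keep only states in Sat with some successor in Z. Already a fixed point.
Sat(EG (AF a)) = {0, 1, 2, 4, 5, 6}
AF (EG (AF a)): least fixpoint, start Z0 = {0, 1, 2, 4, 5, 6}, add states with every successor in Z. Already a fixed point.
Sat(AF (EG (AF a))) = {0, 1, 2, 4, 5, 6}
|Sat(AF (EG (AF a)))| = |{0, 1, 2, 4, 5, 6}| = 6.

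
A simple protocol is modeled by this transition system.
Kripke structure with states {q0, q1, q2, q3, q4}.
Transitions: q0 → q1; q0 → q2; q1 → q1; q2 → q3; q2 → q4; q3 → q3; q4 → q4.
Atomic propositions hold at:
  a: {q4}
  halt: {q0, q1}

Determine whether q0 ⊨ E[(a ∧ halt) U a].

Sat(a ∧ halt) = ∅
E[(a ∧ halt) U a]: least fixpoint, start Z0 = Sat(a) = {q4}, add states in Sat(a ∧ halt) with some successor in Z. Already a fixed point.
Sat(E[(a ∧ halt) U a]) = {q4}
q0 ∉ Sat(E[(a ∧ halt) U a]) = {q4}, so the formula does not hold at q0.

No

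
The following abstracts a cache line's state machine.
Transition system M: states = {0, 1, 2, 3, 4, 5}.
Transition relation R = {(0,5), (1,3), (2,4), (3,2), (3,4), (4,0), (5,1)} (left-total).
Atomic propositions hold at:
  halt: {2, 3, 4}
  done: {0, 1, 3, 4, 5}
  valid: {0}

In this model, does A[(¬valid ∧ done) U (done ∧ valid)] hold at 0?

Sat(¬valid) = {1, 2, 3, 4, 5}
Sat(¬valid ∧ done) = {1, 3, 4, 5}
Sat(done ∧ valid) = {0}
A[(¬valid ∧ done) U (done ∧ valid)]: least fixpoint, start Z0 = Sat((done ∧ valid)) = {0}, add states in Sat(¬valid ∧ done) with every successor in Z. Z1 = {0, 4}; fixed.
Sat(A[(¬valid ∧ done) U (done ∧ valid)]) = {0, 4}
0 ∈ Sat(A[(¬valid ∧ done) U (done ∧ valid)]) = {0, 4}, so the formula holds at 0.

Yes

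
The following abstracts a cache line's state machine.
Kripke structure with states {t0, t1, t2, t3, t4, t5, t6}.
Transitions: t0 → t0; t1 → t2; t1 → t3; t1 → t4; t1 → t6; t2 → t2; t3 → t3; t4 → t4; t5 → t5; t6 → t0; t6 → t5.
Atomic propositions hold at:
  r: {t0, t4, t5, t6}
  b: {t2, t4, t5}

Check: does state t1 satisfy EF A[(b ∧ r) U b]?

Yes

Sat(b ∧ r) = {t4, t5}
A[(b ∧ r) U b]: least fixpoint, start Z0 = Sat(b) = {t2, t4, t5}, add states in Sat(b ∧ r) with every successor in Z. Already a fixed point.
Sat(A[(b ∧ r) U b]) = {t2, t4, t5}
EF A[(b ∧ r) U b]: least fixpoint, start Z0 = {t2, t4, t5}, add states with some successor in Z. Z1 = {t1, t2, t4, t5, t6}; fixed.
Sat(EF A[(b ∧ r) U b]) = {t1, t2, t4, t5, t6}
t1 ∈ Sat(EF A[(b ∧ r) U b]) = {t1, t2, t4, t5, t6}, so the formula holds at t1.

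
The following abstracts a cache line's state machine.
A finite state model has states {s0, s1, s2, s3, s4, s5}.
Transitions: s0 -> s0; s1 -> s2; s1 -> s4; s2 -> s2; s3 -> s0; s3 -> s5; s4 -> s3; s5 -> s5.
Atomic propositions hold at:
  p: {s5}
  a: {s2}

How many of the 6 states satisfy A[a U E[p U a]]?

E[p U a]: least fixpoint, start Z0 = Sat(a) = {s2}, add states in Sat(p) with some successor in Z. Already a fixed point.
Sat(E[p U a]) = {s2}
A[a U E[p U a]]: least fixpoint, start Z0 = Sat(E[p U a]) = {s2}, add states in Sat(a) with every successor in Z. Already a fixed point.
Sat(A[a U E[p U a]]) = {s2}
|Sat(A[a U E[p U a]])| = |{s2}| = 1.

1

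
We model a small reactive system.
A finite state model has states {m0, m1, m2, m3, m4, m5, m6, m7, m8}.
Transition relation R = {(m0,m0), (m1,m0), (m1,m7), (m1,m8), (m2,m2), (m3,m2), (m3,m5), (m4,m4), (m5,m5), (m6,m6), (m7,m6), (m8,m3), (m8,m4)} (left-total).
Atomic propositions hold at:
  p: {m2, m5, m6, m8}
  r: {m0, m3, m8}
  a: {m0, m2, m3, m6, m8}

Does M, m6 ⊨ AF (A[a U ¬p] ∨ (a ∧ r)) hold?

No

Sat(¬p) = {m0, m1, m3, m4, m7}
A[a U ¬p]: least fixpoint, start Z0 = Sat(¬p) = {m0, m1, m3, m4, m7}, add states in Sat(a) with every successor in Z. Z1 = {m0, m1, m3, m4, m7, m8}; fixed.
Sat(A[a U ¬p]) = {m0, m1, m3, m4, m7, m8}
Sat(a ∧ r) = {m0, m3, m8}
Sat(A[a U ¬p] ∨ (a ∧ r)) = {m0, m1, m3, m4, m7, m8}
AF (A[a U ¬p] ∨ (a ∧ r)): least fixpoint, start Z0 = {m0, m1, m3, m4, m7, m8}, add states with every successor in Z. Already a fixed point.
Sat(AF (A[a U ¬p] ∨ (a ∧ r))) = {m0, m1, m3, m4, m7, m8}
m6 ∉ Sat(AF (A[a U ¬p] ∨ (a ∧ r))) = {m0, m1, m3, m4, m7, m8}, so the formula does not hold at m6.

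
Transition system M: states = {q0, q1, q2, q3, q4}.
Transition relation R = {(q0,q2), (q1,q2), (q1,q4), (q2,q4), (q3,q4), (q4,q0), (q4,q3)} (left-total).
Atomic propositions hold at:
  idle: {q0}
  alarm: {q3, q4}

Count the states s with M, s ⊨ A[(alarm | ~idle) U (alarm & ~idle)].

Sat(~idle) = {q1, q2, q3, q4}
Sat(alarm | ~idle) = {q1, q2, q3, q4}
Sat(alarm & ~idle) = {q3, q4}
A[(alarm | ~idle) U (alarm & ~idle)]: least fixpoint, start Z0 = Sat((alarm & ~idle)) = {q3, q4}, add states in Sat(alarm | ~idle) with every successor in Z. Z1 = {q2, q3, q4}; Z2 = {q1, q2, q3, q4}; fixed.
Sat(A[(alarm | ~idle) U (alarm & ~idle)]) = {q1, q2, q3, q4}
|Sat(A[(alarm | ~idle) U (alarm & ~idle)])| = |{q1, q2, q3, q4}| = 4.

4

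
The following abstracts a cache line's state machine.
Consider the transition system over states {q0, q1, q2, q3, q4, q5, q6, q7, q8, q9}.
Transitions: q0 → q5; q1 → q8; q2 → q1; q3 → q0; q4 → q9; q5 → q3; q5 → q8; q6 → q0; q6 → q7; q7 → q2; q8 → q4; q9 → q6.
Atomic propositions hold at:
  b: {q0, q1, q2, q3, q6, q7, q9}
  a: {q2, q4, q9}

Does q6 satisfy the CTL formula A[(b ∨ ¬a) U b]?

Sat(¬a) = {q0, q1, q3, q5, q6, q7, q8}
Sat(b ∨ ¬a) = {q0, q1, q2, q3, q5, q6, q7, q8, q9}
A[(b ∨ ¬a) U b]: least fixpoint, start Z0 = Sat(b) = {q0, q1, q2, q3, q6, q7, q9}, add states in Sat(b ∨ ¬a) with every successor in Z. Already a fixed point.
Sat(A[(b ∨ ¬a) U b]) = {q0, q1, q2, q3, q6, q7, q9}
q6 ∈ Sat(A[(b ∨ ¬a) U b]) = {q0, q1, q2, q3, q6, q7, q9}, so the formula holds at q6.

Yes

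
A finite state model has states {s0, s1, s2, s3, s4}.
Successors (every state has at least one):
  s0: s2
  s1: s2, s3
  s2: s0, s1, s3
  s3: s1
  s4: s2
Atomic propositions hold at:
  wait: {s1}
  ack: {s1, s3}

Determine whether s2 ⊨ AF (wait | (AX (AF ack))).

AF ack: least fixpoint, start Z0 = {s1, s3}, add states with every successor in Z. Already a fixed point.
Sat(AF ack) = {s1, s3}
Sat(AX (AF ack)) = {s : every successor in {s1, s3}} = {s3}
Sat(wait | (AX (AF ack))) = {s1, s3}
AF (wait | (AX (AF ack))): least fixpoint, start Z0 = {s1, s3}, add states with every successor in Z. Already a fixed point.
Sat(AF (wait | (AX (AF ack)))) = {s1, s3}
s2 ∉ Sat(AF (wait | (AX (AF ack)))) = {s1, s3}, so the formula does not hold at s2.

No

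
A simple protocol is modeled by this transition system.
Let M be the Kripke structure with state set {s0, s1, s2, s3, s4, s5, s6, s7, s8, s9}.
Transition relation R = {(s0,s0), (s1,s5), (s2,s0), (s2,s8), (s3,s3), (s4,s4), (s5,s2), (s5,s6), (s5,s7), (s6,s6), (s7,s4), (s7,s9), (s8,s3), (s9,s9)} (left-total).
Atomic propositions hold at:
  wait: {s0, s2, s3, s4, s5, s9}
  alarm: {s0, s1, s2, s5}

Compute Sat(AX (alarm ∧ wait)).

{s0, s1}

Sat(alarm ∧ wait) = {s0, s2, s5}
Sat(AX (alarm ∧ wait)) = {s : every successor in {s0, s2, s5}} = {s0, s1}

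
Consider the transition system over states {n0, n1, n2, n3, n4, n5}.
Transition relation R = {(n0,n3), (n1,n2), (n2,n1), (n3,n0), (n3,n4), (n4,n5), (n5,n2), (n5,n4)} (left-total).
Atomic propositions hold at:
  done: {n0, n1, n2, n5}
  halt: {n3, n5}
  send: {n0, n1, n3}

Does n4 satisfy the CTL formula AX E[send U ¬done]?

Sat(¬done) = {n3, n4}
E[send U ¬done]: least fixpoint, start Z0 = Sat(¬done) = {n3, n4}, add states in Sat(send) with some successor in Z. Z1 = {n0, n3, n4}; fixed.
Sat(E[send U ¬done]) = {n0, n3, n4}
Sat(AX E[send U ¬done]) = {s : every successor in {n0, n3, n4}} = {n0, n3}
n4 ∉ Sat(AX E[send U ¬done]) = {n0, n3}, so the formula does not hold at n4.

No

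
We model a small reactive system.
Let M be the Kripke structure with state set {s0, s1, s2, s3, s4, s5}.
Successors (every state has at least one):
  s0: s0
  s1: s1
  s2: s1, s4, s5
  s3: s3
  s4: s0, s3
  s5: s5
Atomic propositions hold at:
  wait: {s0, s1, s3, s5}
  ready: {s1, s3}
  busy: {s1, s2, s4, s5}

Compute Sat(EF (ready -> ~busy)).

{s0, s2, s3, s4, s5}

Sat(~busy) = {s0, s3}
Sat(ready -> ~busy) = {s0, s2, s3, s4, s5}
EF (ready -> ~busy): least fixpoint, start Z0 = {s0, s2, s3, s4, s5}, add states with some successor in Z. Already a fixed point.
Sat(EF (ready -> ~busy)) = {s0, s2, s3, s4, s5}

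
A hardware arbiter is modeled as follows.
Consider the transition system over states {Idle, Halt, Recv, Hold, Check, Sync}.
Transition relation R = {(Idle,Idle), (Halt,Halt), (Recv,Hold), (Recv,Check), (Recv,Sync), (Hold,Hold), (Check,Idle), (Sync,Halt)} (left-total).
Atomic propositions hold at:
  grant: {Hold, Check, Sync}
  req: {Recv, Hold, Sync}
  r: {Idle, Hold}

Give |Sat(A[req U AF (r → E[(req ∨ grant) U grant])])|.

5

Sat(req ∨ grant) = {Recv, Hold, Check, Sync}
E[(req ∨ grant) U grant]: least fixpoint, start Z0 = Sat(grant) = {Hold, Check, Sync}, add states in Sat(req ∨ grant) with some successor in Z. Z1 = {Recv, Hold, Check, Sync}; fixed.
Sat(E[(req ∨ grant) U grant]) = {Recv, Hold, Check, Sync}
Sat(r → E[(req ∨ grant) U grant]) = {Halt, Recv, Hold, Check, Sync}
AF (r → E[(req ∨ grant) U grant]): least fixpoint, start Z0 = {Halt, Recv, Hold, Check, Sync}, add states with every successor in Z. Already a fixed point.
Sat(AF (r → E[(req ∨ grant) U grant])) = {Halt, Recv, Hold, Check, Sync}
A[req U AF (r → E[(req ∨ grant) U grant])]: least fixpoint, start Z0 = Sat(AF (r → E[(req ∨ grant) U grant])) = {Halt, Recv, Hold, Check, Sync}, add states in Sat(req) with every successor in Z. Already a fixed point.
Sat(A[req U AF (r → E[(req ∨ grant) U grant])]) = {Halt, Recv, Hold, Check, Sync}
|Sat(A[req U AF (r → E[(req ∨ grant) U grant])])| = |{Halt, Recv, Hold, Check, Sync}| = 5.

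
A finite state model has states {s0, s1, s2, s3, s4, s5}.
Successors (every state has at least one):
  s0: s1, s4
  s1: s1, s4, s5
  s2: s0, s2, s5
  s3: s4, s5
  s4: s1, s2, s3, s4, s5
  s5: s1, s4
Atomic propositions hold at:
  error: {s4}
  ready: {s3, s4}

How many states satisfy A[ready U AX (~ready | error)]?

Sat(~ready) = {s0, s1, s2, s5}
Sat(~ready | error) = {s0, s1, s2, s4, s5}
Sat(AX (~ready | error)) = {s : every successor in {s0, s1, s2, s4, s5}} = {s0, s1, s2, s3, s5}
A[ready U AX (~ready | error)]: least fixpoint, start Z0 = Sat(AX (~ready | error)) = {s0, s1, s2, s3, s5}, add states in Sat(ready) with every successor in Z. Already a fixed point.
Sat(A[ready U AX (~ready | error)]) = {s0, s1, s2, s3, s5}
|Sat(A[ready U AX (~ready | error)])| = |{s0, s1, s2, s3, s5}| = 5.

5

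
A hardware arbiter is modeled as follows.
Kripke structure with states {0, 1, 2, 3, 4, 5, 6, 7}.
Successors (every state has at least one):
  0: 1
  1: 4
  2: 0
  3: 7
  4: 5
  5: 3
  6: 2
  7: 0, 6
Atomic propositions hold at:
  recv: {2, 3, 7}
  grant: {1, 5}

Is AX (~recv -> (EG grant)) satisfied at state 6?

Yes

Sat(~recv) = {0, 1, 4, 5, 6}
EG grant: greatest fixpoint, start Z0 = {1, 5}, keep only states in Sat with some successor in Z. Z1 = ∅; fixed.
Sat(EG grant) = ∅
Sat(~recv -> (EG grant)) = {2, 3, 7}
Sat(AX (~recv -> (EG grant))) = {s : every successor in {2, 3, 7}} = {3, 5, 6}
6 ∈ Sat(AX (~recv -> (EG grant))) = {3, 5, 6}, so the formula holds at 6.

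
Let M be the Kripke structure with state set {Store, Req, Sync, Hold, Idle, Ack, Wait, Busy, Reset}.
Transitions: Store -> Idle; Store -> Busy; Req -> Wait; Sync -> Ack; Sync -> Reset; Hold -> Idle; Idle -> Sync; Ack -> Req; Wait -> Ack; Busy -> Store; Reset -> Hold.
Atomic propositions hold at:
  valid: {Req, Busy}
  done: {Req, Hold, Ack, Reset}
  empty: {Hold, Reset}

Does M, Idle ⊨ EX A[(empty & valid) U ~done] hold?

Sat(empty & valid) = ∅
Sat(~done) = {Store, Sync, Idle, Wait, Busy}
A[(empty & valid) U ~done]: least fixpoint, start Z0 = Sat(~done) = {Store, Sync, Idle, Wait, Busy}, add states in Sat(empty & valid) with every successor in Z. Already a fixed point.
Sat(A[(empty & valid) U ~done]) = {Store, Sync, Idle, Wait, Busy}
Sat(EX A[(empty & valid) U ~done]) = {s : some successor in {Store, Sync, Idle, Wait, Busy}} = {Store, Req, Hold, Idle, Busy}
Idle ∈ Sat(EX A[(empty & valid) U ~done]) = {Store, Req, Hold, Idle, Busy}, so the formula holds at Idle.

Yes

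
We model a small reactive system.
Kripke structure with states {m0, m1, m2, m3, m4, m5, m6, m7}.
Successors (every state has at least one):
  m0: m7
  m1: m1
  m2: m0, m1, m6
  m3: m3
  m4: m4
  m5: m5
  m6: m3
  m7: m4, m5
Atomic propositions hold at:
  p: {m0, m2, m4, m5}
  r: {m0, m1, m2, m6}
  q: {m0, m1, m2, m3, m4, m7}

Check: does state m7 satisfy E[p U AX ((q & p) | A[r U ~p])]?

No

Sat(q & p) = {m0, m2, m4}
Sat(~p) = {m1, m3, m6, m7}
A[r U ~p]: least fixpoint, start Z0 = Sat(~p) = {m1, m3, m6, m7}, add states in Sat(r) with every successor in Z. Z1 = {m0, m1, m3, m6, m7}; Z2 = {m0, m1, m2, m3, m6, m7}; fixed.
Sat(A[r U ~p]) = {m0, m1, m2, m3, m6, m7}
Sat((q & p) | A[r U ~p]) = {m0, m1, m2, m3, m4, m6, m7}
Sat(AX ((q & p) | A[r U ~p])) = {s : every successor in {m0, m1, m2, m3, m4, m6, m7}} = {m0, m1, m2, m3, m4, m6}
E[p U AX ((q & p) | A[r U ~p])]: least fixpoint, start Z0 = Sat(AX ((q & p) | A[r U ~p])) = {m0, m1, m2, m3, m4, m6}, add states in Sat(p) with some successor in Z. Already a fixed point.
Sat(E[p U AX ((q & p) | A[r U ~p])]) = {m0, m1, m2, m3, m4, m6}
m7 ∉ Sat(E[p U AX ((q & p) | A[r U ~p])]) = {m0, m1, m2, m3, m4, m6}, so the formula does not hold at m7.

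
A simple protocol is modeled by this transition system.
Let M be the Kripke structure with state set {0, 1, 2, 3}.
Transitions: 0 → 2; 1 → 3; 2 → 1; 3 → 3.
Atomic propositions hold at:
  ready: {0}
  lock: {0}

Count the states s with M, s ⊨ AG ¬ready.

Sat(¬ready) = {1, 2, 3}
AG ¬ready: greatest fixpoint, start Z0 = {1, 2, 3}, keep only states in Sat with every successor in Z. Already a fixed point.
Sat(AG ¬ready) = {1, 2, 3}
|Sat(AG ¬ready)| = |{1, 2, 3}| = 3.

3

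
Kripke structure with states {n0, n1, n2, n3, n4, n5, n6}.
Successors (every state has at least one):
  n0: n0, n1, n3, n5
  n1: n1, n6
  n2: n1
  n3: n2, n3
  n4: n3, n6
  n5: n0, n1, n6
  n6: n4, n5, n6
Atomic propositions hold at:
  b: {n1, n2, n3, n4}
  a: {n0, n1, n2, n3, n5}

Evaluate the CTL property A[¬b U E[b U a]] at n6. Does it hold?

Sat(¬b) = {n0, n5, n6}
E[b U a]: least fixpoint, start Z0 = Sat(a) = {n0, n1, n2, n3, n5}, add states in Sat(b) with some successor in Z. Z1 = {n0, n1, n2, n3, n4, n5}; fixed.
Sat(E[b U a]) = {n0, n1, n2, n3, n4, n5}
A[¬b U E[b U a]]: least fixpoint, start Z0 = Sat(E[b U a]) = {n0, n1, n2, n3, n4, n5}, add states in Sat(¬b) with every successor in Z. Already a fixed point.
Sat(A[¬b U E[b U a]]) = {n0, n1, n2, n3, n4, n5}
n6 ∉ Sat(A[¬b U E[b U a]]) = {n0, n1, n2, n3, n4, n5}, so the formula does not hold at n6.

No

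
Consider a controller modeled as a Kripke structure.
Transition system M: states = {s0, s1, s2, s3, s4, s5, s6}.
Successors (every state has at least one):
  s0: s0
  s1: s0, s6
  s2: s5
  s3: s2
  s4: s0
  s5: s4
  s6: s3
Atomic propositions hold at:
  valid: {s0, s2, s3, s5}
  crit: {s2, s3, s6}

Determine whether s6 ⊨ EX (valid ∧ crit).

Yes

Sat(valid ∧ crit) = {s2, s3}
Sat(EX (valid ∧ crit)) = {s : some successor in {s2, s3}} = {s3, s6}
s6 ∈ Sat(EX (valid ∧ crit)) = {s3, s6}, so the formula holds at s6.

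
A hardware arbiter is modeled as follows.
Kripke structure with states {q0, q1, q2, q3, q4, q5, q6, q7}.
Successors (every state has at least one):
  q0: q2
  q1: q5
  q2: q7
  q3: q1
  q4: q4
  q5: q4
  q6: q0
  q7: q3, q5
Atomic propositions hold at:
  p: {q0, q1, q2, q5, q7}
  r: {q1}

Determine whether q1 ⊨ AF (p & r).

Sat(p & r) = {q1}
AF (p & r): least fixpoint, start Z0 = {q1}, add states with every successor in Z. Z1 = {q1, q3}; fixed.
Sat(AF (p & r)) = {q1, q3}
q1 ∈ Sat(AF (p & r)) = {q1, q3}, so the formula holds at q1.

Yes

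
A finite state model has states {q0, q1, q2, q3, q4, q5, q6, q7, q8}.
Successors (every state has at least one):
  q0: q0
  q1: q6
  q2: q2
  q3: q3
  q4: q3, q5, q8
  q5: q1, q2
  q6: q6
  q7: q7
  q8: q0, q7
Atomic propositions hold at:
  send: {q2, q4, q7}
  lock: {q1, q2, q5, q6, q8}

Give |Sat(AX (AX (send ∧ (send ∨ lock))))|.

Sat(send ∨ lock) = {q1, q2, q4, q5, q6, q7, q8}
Sat(send ∧ (send ∨ lock)) = {q2, q4, q7}
Sat(AX (send ∧ (send ∨ lock))) = {s : every successor in {q2, q4, q7}} = {q2, q7}
Sat(AX (AX (send ∧ (send ∨ lock)))) = {s : every successor in {q2, q7}} = {q2, q7}
|Sat(AX (AX (send ∧ (send ∨ lock))))| = |{q2, q7}| = 2.

2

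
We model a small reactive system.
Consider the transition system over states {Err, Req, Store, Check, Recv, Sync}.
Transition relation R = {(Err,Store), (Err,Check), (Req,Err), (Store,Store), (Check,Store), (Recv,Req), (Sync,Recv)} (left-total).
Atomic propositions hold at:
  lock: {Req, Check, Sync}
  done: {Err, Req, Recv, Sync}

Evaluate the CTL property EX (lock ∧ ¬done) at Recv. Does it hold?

Sat(¬done) = {Store, Check}
Sat(lock ∧ ¬done) = {Check}
Sat(EX (lock ∧ ¬done)) = {s : some successor in {Check}} = {Err}
Recv ∉ Sat(EX (lock ∧ ¬done)) = {Err}, so the formula does not hold at Recv.

No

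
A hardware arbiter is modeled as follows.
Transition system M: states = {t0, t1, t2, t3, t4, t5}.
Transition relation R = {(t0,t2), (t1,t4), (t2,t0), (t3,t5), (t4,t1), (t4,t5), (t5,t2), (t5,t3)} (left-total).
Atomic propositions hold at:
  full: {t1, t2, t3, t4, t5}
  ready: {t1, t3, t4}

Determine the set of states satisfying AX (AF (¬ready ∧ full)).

{t0, t2, t3, t5}

Sat(¬ready) = {t0, t2, t5}
Sat(¬ready ∧ full) = {t2, t5}
AF (¬ready ∧ full): least fixpoint, start Z0 = {t2, t5}, add states with every successor in Z. Z1 = {t0, t2, t3, t5}; fixed.
Sat(AF (¬ready ∧ full)) = {t0, t2, t3, t5}
Sat(AX (AF (¬ready ∧ full))) = {s : every successor in {t0, t2, t3, t5}} = {t0, t2, t3, t5}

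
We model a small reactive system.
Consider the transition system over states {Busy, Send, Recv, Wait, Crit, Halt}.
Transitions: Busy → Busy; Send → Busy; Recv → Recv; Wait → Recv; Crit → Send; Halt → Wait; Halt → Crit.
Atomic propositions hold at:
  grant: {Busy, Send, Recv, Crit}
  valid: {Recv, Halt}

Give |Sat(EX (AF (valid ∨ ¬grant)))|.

3

Sat(¬grant) = {Wait, Halt}
Sat(valid ∨ ¬grant) = {Recv, Wait, Halt}
AF (valid ∨ ¬grant): least fixpoint, start Z0 = {Recv, Wait, Halt}, add states with every successor in Z. Already a fixed point.
Sat(AF (valid ∨ ¬grant)) = {Recv, Wait, Halt}
Sat(EX (AF (valid ∨ ¬grant))) = {s : some successor in {Recv, Wait, Halt}} = {Recv, Wait, Halt}
|Sat(EX (AF (valid ∨ ¬grant)))| = |{Recv, Wait, Halt}| = 3.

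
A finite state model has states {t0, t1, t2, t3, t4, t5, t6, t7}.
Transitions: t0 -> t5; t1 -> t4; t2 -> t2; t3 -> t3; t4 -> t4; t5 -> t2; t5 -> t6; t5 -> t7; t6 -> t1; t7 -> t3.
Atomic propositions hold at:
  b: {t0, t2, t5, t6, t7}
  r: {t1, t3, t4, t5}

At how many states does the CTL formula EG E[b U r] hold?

E[b U r]: least fixpoint, start Z0 = Sat(r) = {t1, t3, t4, t5}, add states in Sat(b) with some successor in Z. Z1 = {t0, t1, t3, t4, t5, t6, t7}; fixed.
Sat(E[b U r]) = {t0, t1, t3, t4, t5, t6, t7}
EG E[b U r]: greatest fixpoint, start Z0 = {t0, t1, t3, t4, t5, t6, t7}, keep only states in Sat with some successor in Z. Already a fixed point.
Sat(EG E[b U r]) = {t0, t1, t3, t4, t5, t6, t7}
|Sat(EG E[b U r])| = |{t0, t1, t3, t4, t5, t6, t7}| = 7.

7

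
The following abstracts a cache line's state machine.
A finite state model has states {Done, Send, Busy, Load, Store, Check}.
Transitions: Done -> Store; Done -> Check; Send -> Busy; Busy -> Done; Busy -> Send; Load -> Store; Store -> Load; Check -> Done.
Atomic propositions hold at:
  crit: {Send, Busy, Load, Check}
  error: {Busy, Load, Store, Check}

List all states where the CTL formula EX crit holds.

Sat(EX crit) = {s : some successor in {Send, Busy, Load, Check}} = {Done, Send, Busy, Store}

{Done, Send, Busy, Store}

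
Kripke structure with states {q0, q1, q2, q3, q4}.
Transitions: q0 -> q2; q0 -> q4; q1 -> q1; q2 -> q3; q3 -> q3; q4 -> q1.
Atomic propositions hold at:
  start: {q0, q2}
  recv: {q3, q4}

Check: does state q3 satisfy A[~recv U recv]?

Sat(~recv) = {q0, q1, q2}
A[~recv U recv]: least fixpoint, start Z0 = Sat(recv) = {q3, q4}, add states in Sat(~recv) with every successor in Z. Z1 = {q2, q3, q4}; Z2 = {q0, q2, q3, q4}; fixed.
Sat(A[~recv U recv]) = {q0, q2, q3, q4}
q3 ∈ Sat(A[~recv U recv]) = {q0, q2, q3, q4}, so the formula holds at q3.

Yes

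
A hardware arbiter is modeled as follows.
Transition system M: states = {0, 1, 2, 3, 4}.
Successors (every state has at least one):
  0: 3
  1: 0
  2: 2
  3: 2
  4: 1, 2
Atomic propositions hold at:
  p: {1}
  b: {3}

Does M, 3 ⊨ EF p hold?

No

EF p: least fixpoint, start Z0 = {1}, add states with some successor in Z. Z1 = {1, 4}; fixed.
Sat(EF p) = {1, 4}
3 ∉ Sat(EF p) = {1, 4}, so the formula does not hold at 3.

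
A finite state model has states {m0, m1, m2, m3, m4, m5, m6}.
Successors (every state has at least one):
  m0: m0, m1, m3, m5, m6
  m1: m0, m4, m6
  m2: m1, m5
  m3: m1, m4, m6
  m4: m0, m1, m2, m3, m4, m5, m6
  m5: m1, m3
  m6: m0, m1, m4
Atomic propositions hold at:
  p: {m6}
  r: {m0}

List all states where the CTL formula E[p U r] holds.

E[p U r]: least fixpoint, start Z0 = Sat(r) = {m0}, add states in Sat(p) with some successor in Z. Z1 = {m0, m6}; fixed.
Sat(E[p U r]) = {m0, m6}

{m0, m6}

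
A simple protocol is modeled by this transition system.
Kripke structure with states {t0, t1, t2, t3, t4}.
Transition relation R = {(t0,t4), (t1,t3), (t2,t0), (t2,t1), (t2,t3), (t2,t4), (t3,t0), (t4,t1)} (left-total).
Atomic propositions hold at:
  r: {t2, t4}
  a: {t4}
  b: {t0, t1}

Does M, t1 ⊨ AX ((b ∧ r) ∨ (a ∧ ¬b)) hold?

Sat(b ∧ r) = ∅
Sat(¬b) = {t2, t3, t4}
Sat(a ∧ ¬b) = {t4}
Sat((b ∧ r) ∨ (a ∧ ¬b)) = {t4}
Sat(AX ((b ∧ r) ∨ (a ∧ ¬b))) = {s : every successor in {t4}} = {t0}
t1 ∉ Sat(AX ((b ∧ r) ∨ (a ∧ ¬b))) = {t0}, so the formula does not hold at t1.

No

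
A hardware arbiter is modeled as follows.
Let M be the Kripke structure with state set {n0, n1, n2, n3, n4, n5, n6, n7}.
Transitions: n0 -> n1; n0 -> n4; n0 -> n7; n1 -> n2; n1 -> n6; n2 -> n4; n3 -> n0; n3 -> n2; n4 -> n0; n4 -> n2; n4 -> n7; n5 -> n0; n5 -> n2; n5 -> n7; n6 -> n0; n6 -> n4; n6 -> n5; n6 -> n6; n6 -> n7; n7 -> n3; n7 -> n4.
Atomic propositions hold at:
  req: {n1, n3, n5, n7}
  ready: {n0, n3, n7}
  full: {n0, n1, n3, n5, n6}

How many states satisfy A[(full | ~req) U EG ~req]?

6

Sat(~req) = {n0, n2, n4, n6}
Sat(full | ~req) = {n0, n1, n2, n3, n4, n5, n6}
EG ~req: greatest fixpoint, start Z0 = {n0, n2, n4, n6}, keep only states in Sat with some successor in Z. Already a fixed point.
Sat(EG ~req) = {n0, n2, n4, n6}
A[(full | ~req) U EG ~req]: least fixpoint, start Z0 = Sat(EG ~req) = {n0, n2, n4, n6}, add states in Sat(full | ~req) with every successor in Z. Z1 = {n0, n1, n2, n3, n4, n6}; fixed.
Sat(A[(full | ~req) U EG ~req]) = {n0, n1, n2, n3, n4, n6}
|Sat(A[(full | ~req) U EG ~req])| = |{n0, n1, n2, n3, n4, n6}| = 6.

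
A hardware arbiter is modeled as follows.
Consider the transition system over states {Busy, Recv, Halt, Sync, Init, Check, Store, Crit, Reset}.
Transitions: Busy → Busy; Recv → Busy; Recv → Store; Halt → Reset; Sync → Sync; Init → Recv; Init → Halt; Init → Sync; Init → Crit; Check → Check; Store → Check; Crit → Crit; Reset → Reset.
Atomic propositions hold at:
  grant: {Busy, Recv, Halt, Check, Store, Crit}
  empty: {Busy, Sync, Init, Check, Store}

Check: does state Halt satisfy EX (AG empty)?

No

AG empty: greatest fixpoint, start Z0 = {Busy, Sync, Init, Check, Store}, keep only states in Sat with every successor in Z. Z1 = {Busy, Sync, Check, Store}; fixed.
Sat(AG empty) = {Busy, Sync, Check, Store}
Sat(EX (AG empty)) = {s : some successor in {Busy, Sync, Check, Store}} = {Busy, Recv, Sync, Init, Check, Store}
Halt ∉ Sat(EX (AG empty)) = {Busy, Recv, Sync, Init, Check, Store}, so the formula does not hold at Halt.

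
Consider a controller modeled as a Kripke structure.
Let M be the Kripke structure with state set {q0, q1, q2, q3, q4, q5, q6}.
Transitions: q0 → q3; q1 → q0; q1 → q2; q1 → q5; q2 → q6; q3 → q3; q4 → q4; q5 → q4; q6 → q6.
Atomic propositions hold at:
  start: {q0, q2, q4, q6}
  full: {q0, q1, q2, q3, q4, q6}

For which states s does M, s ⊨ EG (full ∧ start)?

Sat(full ∧ start) = {q0, q2, q4, q6}
EG (full ∧ start): greatest fixpoint, start Z0 = {q0, q2, q4, q6}, keep only states in Sat with some successor in Z. Z1 = {q2, q4, q6}; fixed.
Sat(EG (full ∧ start)) = {q2, q4, q6}

{q2, q4, q6}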